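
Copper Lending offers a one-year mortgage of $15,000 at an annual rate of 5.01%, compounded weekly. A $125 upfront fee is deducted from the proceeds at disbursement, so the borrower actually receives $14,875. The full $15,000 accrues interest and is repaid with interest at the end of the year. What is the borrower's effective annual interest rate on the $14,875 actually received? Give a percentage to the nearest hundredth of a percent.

6.02%

Amount owed after one year: 15,000 × (1 + 0.0501/52)^52 = 15,000 × 1.051351 = $15,770.26.
Effective rate on net proceeds: 15,770.26 / 14,875 − 1 = 0.060186 = 6.02%.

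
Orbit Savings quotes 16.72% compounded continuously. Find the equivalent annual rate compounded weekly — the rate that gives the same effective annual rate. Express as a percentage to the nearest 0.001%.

EAR under continuous compounding: e^0.1672 − 1 = 0.181991.
Solve (1 + r/52)^52 = 1.181991: r/52 = 1.181991^(1/52) − 1 = 0.003221, so r = 0.167469 = 16.747%.

16.747%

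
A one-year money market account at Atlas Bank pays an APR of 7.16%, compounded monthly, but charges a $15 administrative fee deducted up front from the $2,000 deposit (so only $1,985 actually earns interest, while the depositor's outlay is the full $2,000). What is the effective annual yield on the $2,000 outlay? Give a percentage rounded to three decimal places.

Value after one year: 1,985 × (1 + 0.0716/12)^12 = 1,985 × 1.073997 = $2,131.88.
Effective yield on the $2,000 outlay: 2,131.88 / 2,000 − 1 = 0.065942 = 6.594%.

6.594%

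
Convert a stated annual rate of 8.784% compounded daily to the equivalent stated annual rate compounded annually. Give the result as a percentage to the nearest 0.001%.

EAR = (1 + 0.08784/365)^365 − 1 = 0.091802.
Compounded annually, the equivalent nominal rate is the EAR itself: 9.180%.

9.180%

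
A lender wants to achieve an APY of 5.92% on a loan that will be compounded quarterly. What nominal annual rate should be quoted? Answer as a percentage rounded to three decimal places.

(1 + r/4)^4 − 1 = 0.0592, so 1 + r/4 = 1.0592^(1/4).
r/4 = 0.014482, so r = 0.057929 = 5.793%.

5.793%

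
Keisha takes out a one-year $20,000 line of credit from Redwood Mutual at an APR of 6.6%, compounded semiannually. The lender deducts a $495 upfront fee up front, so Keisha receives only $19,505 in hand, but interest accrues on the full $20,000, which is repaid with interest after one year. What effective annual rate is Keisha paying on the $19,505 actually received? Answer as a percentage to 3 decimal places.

9.417%

Amount owed after one year: 20,000 × (1 + 0.066/2)^2 = 20,000 × 1.067089 = $21,341.78.
Effective rate on net proceeds: 21,341.78 / 19,505 − 1 = 0.094170 = 9.417%.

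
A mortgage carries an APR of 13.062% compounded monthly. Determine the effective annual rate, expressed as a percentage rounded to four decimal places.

13.8731%

EAR = (1 + 0.13062/12)^12 − 1.
= (1 + 0.010885)^12 − 1 = 1.138731 − 1 = 13.8731%.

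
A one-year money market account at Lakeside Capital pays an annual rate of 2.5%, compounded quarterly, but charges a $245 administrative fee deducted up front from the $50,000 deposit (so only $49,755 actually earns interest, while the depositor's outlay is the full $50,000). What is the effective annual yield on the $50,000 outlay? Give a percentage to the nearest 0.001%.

Value after one year: 49,755 × (1 + 0.025/4)^4 = 49,755 × 1.025235 = $51,010.58.
Effective yield on the $50,000 outlay: 51,010.58 / 50,000 − 1 = 0.020212 = 2.021%.

2.021%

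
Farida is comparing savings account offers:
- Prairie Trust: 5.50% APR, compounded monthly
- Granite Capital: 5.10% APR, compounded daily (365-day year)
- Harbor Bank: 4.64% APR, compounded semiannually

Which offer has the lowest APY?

Prairie Trust: (1 + 0.0550/12)^12 − 1 = 5.641%
Granite Capital: (1 + 0.0510/365)^365 − 1 = 5.232%
Harbor Bank: (1 + 0.0464/2)^2 − 1 = 4.694%
The lowest effective annual rate is Harbor Bank at 4.694%.

Harbor Bank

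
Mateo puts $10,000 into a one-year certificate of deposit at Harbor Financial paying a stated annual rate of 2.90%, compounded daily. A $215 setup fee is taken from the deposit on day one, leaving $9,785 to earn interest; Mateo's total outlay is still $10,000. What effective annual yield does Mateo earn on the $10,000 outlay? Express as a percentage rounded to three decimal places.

Value after one year: 9,785 × (1 + 0.0290/365)^365 = 9,785 × 1.029423 = $10,072.91.
Effective yield on the $10,000 outlay: 10,072.91 / 10,000 − 1 = 0.007291 = 0.729%.

0.729%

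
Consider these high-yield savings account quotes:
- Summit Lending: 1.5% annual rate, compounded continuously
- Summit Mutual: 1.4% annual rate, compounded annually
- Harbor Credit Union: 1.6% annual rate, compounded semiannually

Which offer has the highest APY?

Summit Lending: e^0.015 − 1 = 1.511%
Summit Mutual: compounded annually, EAR = 1.400%
Harbor Credit Union: (1 + 0.016/2)^2 − 1 = 1.606%
The highest effective annual rate is Harbor Credit Union at 1.606%.

Harbor Credit Union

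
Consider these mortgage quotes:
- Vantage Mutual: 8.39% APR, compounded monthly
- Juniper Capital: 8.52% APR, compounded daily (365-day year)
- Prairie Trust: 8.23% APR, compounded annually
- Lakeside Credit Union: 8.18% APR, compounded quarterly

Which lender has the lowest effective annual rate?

Prairie Trust

Vantage Mutual: (1 + 0.0839/12)^12 − 1 = 8.720%
Juniper Capital: (1 + 0.0852/365)^365 − 1 = 8.892%
Prairie Trust: compounded annually, EAR = 8.230%
Lakeside Credit Union: (1 + 0.0818/4)^4 − 1 = 8.434%
The lowest effective annual rate is Prairie Trust at 8.230%.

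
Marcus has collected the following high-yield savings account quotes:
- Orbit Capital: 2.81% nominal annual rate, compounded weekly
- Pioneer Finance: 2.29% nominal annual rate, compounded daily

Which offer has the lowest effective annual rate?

Orbit Capital: (1 + 0.0281/52)^52 − 1 = 2.849%
Pioneer Finance: (1 + 0.0229/365)^365 − 1 = 2.316%
The lowest effective annual rate is Pioneer Finance at 2.316%.

Pioneer Finance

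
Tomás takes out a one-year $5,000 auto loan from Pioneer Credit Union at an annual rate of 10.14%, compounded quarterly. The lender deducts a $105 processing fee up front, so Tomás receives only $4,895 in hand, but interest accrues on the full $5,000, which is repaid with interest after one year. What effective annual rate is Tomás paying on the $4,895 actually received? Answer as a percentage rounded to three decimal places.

Amount owed after one year: 5,000 × (1 + 0.1014/4)^4 = 5,000 × 1.105321 = $5,526.61.
Effective rate on net proceeds: 5,526.61 / 4,895 − 1 = 0.129031 = 12.903%.

12.903%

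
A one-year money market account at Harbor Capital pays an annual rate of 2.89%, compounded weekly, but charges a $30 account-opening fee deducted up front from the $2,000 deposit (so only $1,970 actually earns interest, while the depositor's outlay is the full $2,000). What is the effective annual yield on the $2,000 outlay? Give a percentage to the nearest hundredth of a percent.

1.39%

Value after one year: 1,970 × (1 + 0.0289/52)^52 = 1,970 × 1.029313 = $2,027.75.
Effective yield on the $2,000 outlay: 2,027.75 / 2,000 − 1 = 0.013874 = 1.39%.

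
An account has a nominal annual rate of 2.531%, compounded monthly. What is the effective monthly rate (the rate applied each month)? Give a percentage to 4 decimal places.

With a nominal annual rate compounded monthly, the periodic rate is the nominal rate divided by 12.
i = 0.02531 / 12 = 0.0021092 = 0.2109%.

0.2109%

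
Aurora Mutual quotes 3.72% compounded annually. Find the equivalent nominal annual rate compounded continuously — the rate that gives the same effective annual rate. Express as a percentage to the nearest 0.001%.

3.652%

Compounded annually, EAR = nominal = 0.037200.
Equivalent continuous rate: r = ln(1 + 0.037200) = 0.036525 = 3.652%.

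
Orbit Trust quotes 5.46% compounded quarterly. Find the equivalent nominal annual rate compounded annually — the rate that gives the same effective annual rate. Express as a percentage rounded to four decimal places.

EAR = (1 + 0.0546/4)^4 − 1 = 0.055728.
Compounded annually, the equivalent nominal rate is the EAR itself: 5.5728%.

5.5728%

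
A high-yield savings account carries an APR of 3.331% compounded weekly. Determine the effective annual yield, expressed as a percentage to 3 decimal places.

EAR = (1 + 0.03331/52)^52 − 1.
= (1 + 0.000641)^52 − 1 = 1.033860 − 1 = 3.386%.

3.386%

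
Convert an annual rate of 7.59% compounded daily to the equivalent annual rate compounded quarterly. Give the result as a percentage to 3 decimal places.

EAR = (1 + 0.0759/365)^365 − 1 = 0.078846.
Solve (1 + r/4)^4 = 1.078846: r/4 = 1.078846^(1/4) − 1 = 0.019154, so r = 0.076617 = 7.662%.

7.662%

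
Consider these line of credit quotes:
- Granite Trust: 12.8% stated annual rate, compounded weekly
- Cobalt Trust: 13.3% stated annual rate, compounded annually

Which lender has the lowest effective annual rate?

Cobalt Trust

Granite Trust: (1 + 0.128/52)^52 − 1 = 13.637%
Cobalt Trust: compounded annually, EAR = 13.300%
The lowest effective annual rate is Cobalt Trust at 13.300%.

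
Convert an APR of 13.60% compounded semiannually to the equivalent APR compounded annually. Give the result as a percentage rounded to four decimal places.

EAR = (1 + 0.1360/2)^2 − 1 = 0.140624.
Compounded annually, the equivalent nominal rate is the EAR itself: 14.0624%.

14.0624%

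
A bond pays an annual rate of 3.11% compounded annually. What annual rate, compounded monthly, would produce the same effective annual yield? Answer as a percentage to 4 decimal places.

Compounded annually, EAR = nominal = 0.031100.
Solve (1 + r/12)^12 = 1.031100: r/12 = 1.031100^(1/12) − 1 = 0.002555, so r = 0.030665 = 3.0665%.

3.0665%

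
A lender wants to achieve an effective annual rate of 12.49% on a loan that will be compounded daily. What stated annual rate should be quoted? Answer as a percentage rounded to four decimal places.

(1 + r/365)^365 − 1 = 0.1249, so 1 + r/365 = 1.1249^(1/365).
r/365 = 0.000323, so r = 0.117713 = 11.7713%.

11.7713%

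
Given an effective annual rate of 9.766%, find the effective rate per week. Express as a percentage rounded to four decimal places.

0.1794%

The per-week rate i satisfies (1 + i)^52 = 1 + 0.09766.
i = 1.09766^(1/52) − 1 = 0.0017935 = 0.1794%.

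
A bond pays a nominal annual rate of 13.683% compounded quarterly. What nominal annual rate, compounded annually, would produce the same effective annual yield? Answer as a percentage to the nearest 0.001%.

EAR = (1 + 0.13683/4)^4 − 1 = 0.144012.
Compounded annually, the equivalent nominal rate is the EAR itself: 14.401%.

14.401%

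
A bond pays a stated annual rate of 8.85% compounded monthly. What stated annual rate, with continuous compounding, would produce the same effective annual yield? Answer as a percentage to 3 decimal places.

8.818%

EAR = (1 + 0.0885/12)^12 − 1 = 0.092180.
Equivalent continuous rate: r = ln(1 + 0.092180) = 0.088175 = 8.818%.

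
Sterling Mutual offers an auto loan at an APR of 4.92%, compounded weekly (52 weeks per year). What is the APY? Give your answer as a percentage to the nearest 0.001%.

EAR = (1 + 0.0492/52)^52 − 1.
= (1 + 0.000946)^52 − 1 = 1.050406 − 1 = 5.041%.

5.041%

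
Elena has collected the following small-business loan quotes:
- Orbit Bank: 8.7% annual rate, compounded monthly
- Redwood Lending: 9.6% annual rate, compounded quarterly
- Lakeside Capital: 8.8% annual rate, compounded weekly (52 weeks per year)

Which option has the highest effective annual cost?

Redwood Lending

Orbit Bank: (1 + 0.087/12)^12 − 1 = 9.055%
Redwood Lending: (1 + 0.096/4)^4 − 1 = 9.951%
Lakeside Capital: (1 + 0.088/52)^52 − 1 = 9.191%
The highest effective annual rate is Redwood Lending at 9.951%.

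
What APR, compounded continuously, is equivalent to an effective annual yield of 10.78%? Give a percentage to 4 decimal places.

Continuous: nominal r satisfies e^r − 1 = 0.1078.
r = ln(1 + 0.1078) = ln(1.1078) = 0.102376 = 10.2376%.

10.2376%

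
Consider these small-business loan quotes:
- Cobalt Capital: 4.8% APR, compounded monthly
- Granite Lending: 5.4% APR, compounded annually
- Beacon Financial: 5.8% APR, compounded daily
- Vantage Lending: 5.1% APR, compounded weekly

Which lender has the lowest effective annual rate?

Cobalt Capital

Cobalt Capital: (1 + 0.048/12)^12 − 1 = 4.907%
Granite Lending: compounded annually, EAR = 5.400%
Beacon Financial: (1 + 0.058/365)^365 − 1 = 5.971%
Vantage Lending: (1 + 0.051/52)^52 − 1 = 5.230%
The lowest effective annual rate is Cobalt Capital at 4.907%.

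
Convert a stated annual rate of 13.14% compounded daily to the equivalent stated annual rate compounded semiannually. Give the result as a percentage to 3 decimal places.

EAR = (1 + 0.1314/365)^365 − 1 = 0.140397.
Solve (1 + r/2)^2 = 1.140397: r/2 = 1.140397^(1/2) − 1 = 0.067894, so r = 0.135787 = 13.579%.

13.579%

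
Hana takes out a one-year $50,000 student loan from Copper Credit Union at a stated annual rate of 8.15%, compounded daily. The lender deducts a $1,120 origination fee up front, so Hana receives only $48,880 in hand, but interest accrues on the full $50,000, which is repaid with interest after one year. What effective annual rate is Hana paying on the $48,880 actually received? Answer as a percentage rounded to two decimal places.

10.98%

Amount owed after one year: 50,000 × (1 + 0.0815/365)^365 = 50,000 × 1.084903 = $54,245.17.
Effective rate on net proceeds: 54,245.17 / 48,880 − 1 = 0.109762 = 10.98%.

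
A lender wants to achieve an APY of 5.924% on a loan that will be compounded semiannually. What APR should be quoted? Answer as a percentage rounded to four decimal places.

(1 + r/2)^2 − 1 = 0.05924, so 1 + r/2 = 1.05924^(1/2).
r/2 = 0.029194, so r = 0.058388 = 5.8388%.

5.8388%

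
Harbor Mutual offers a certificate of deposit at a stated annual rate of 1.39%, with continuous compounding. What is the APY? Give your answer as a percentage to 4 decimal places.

1.3997%

With continuous compounding, EAR = e^0.0139 − 1.
e^0.0139 = 1.013997, so EAR = 0.013997 = 1.3997%.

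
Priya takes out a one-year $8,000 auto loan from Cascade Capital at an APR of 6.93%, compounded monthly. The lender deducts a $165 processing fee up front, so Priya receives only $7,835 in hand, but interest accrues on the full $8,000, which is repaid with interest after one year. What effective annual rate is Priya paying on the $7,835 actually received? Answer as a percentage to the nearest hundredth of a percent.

9.41%

Amount owed after one year: 8,000 × (1 + 0.0693/12)^12 = 8,000 × 1.071544 = $8,572.35.
Effective rate on net proceeds: 8,572.35 / 7,835 − 1 = 0.094110 = 9.41%.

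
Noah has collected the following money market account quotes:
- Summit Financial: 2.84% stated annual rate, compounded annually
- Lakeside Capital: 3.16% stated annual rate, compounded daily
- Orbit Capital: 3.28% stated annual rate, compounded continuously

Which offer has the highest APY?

Orbit Capital

Summit Financial: compounded annually, EAR = 2.840%
Lakeside Capital: (1 + 0.0316/365)^365 − 1 = 3.210%
Orbit Capital: e^0.0328 − 1 = 3.334%
The highest effective annual rate is Orbit Capital at 3.334%.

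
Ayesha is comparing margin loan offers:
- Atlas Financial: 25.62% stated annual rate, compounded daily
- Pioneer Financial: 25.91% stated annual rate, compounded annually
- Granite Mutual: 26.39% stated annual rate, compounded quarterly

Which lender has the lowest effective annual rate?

Pioneer Financial

Atlas Financial: (1 + 0.2562/365)^365 − 1 = 29.189%
Pioneer Financial: compounded annually, EAR = 25.910%
Granite Mutual: (1 + 0.2639/4)^4 − 1 = 29.118%
The lowest effective annual rate is Pioneer Financial at 25.910%.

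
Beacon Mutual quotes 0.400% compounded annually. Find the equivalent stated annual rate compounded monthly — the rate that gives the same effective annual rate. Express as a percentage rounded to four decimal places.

Compounded annually, EAR = nominal = 0.004000.
Solve (1 + r/12)^12 = 1.004000: r/12 = 1.004000^(1/12) − 1 = 0.000333, so r = 0.003993 = 0.3993%.

0.3993%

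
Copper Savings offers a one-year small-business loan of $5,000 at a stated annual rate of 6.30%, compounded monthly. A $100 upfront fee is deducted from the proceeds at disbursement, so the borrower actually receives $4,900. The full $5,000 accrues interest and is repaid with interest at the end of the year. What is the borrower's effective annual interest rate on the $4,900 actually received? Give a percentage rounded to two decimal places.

Amount owed after one year: 5,000 × (1 + 0.0630/12)^12 = 5,000 × 1.064851 = $5,324.26.
Effective rate on net proceeds: 5,324.26 / 4,900 − 1 = 0.086583 = 8.66%.

8.66%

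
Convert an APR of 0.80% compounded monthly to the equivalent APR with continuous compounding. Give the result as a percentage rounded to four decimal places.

EAR = (1 + 0.0080/12)^12 − 1 = 0.008029.
Equivalent continuous rate: r = ln(1 + 0.008029) = 0.007997 = 0.7997%.

0.7997%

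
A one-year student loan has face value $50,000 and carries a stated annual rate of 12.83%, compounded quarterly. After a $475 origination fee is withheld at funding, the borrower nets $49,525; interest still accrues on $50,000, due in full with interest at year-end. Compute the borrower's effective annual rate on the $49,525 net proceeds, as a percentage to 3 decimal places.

Amount owed after one year: 50,000 × (1 + 0.1283/4)^4 = 50,000 × 1.134606 = $56,730.29.
Effective rate on net proceeds: 56,730.29 / 49,525 − 1 = 0.145488 = 14.549%.

14.549%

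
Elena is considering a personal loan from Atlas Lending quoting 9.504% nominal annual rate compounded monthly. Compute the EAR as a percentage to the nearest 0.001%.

EAR = (1 + 0.09504/12)^12 − 1.
= (1 + 0.007920)^12 − 1 = 1.099291 − 1 = 9.929%.

9.929%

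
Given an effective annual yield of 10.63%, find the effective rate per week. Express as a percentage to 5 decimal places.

The per-week rate i satisfies (1 + i)^52 = 1 + 0.1063.
i = 1.1063^(1/52) − 1 = 0.0019446 = 0.19446%.

0.19446%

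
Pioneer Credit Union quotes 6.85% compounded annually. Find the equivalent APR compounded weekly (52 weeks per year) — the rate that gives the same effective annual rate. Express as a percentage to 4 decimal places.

6.6298%

Compounded annually, EAR = nominal = 0.068500.
Solve (1 + r/52)^52 = 1.068500: r/52 = 1.068500^(1/52) − 1 = 0.001275, so r = 0.066298 = 6.6298%.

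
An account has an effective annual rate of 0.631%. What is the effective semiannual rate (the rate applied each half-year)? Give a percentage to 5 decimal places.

The per-half-year rate i satisfies (1 + i)^2 = 1 + 0.00631.
i = 1.00631^(1/2) − 1 = 0.0031500 = 0.31500%.

0.31500%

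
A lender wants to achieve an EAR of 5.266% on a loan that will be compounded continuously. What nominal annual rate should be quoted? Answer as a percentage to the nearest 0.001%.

Continuous: nominal r satisfies e^r − 1 = 0.05266.
r = ln(1 + 0.05266) = ln(1.05266) = 0.051320 = 5.132%.

5.132%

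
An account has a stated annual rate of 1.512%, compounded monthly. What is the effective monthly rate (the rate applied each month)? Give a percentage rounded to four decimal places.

With a nominal annual rate compounded monthly, the periodic rate is the nominal rate divided by 12.
i = 0.01512 / 12 = 0.0012600 = 0.1260%.

0.1260%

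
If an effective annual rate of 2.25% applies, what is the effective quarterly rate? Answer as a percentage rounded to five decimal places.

The per-quarter rate i satisfies (1 + i)^4 = 1 + 0.0225.
i = 1.0225^(1/4) − 1 = 0.0055782 = 0.55782%.

0.55782%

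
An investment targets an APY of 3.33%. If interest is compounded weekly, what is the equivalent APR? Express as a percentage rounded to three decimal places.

(1 + r/52)^52 − 1 = 0.0333, so 1 + r/52 = 1.0333^(1/52).
r/52 = 0.000630, so r = 0.032768 = 3.277%.

3.277%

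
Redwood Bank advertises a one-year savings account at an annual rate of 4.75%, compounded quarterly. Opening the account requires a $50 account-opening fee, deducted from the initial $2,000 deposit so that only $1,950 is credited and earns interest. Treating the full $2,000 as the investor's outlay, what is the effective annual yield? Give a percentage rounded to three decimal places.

2.214%

Value after one year: 1,950 × (1 + 0.0475/4)^4 = 1,950 × 1.048353 = $2,044.29.
Effective yield on the $2,000 outlay: 2,044.29 / 2,000 − 1 = 0.022144 = 2.214%.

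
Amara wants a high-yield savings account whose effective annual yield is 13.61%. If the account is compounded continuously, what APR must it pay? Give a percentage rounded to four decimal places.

12.7601%

Continuous: nominal r satisfies e^r − 1 = 0.1361.
r = ln(1 + 0.1361) = ln(1.1361) = 0.127601 = 12.7601%.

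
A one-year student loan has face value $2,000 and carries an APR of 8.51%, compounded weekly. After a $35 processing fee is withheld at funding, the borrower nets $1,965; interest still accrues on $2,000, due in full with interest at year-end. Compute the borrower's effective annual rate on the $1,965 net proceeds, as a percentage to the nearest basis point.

Amount owed after one year: 2,000 × (1 + 0.0851/52)^52 = 2,000 × 1.088750 = $2,177.50.
Effective rate on net proceeds: 2,177.50 / 1,965 − 1 = 0.108143 = 10.81%.

10.81%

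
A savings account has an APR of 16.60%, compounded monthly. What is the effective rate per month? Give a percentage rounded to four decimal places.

With a nominal annual rate compounded monthly, the periodic rate is the nominal rate divided by 12.
i = 0.1660 / 12 = 0.0138333 = 1.3833%.

1.3833%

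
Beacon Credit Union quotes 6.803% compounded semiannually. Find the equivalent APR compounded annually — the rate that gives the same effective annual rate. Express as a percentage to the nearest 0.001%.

6.919%

EAR = (1 + 0.06803/2)^2 − 1 = 0.069187.
Compounded annually, the equivalent nominal rate is the EAR itself: 6.919%.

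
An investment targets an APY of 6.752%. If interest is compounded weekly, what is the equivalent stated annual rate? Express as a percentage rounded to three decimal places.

6.538%

(1 + r/52)^52 − 1 = 0.06752, so 1 + r/52 = 1.06752^(1/52).
r/52 = 0.001257, so r = 0.065379 = 6.538%.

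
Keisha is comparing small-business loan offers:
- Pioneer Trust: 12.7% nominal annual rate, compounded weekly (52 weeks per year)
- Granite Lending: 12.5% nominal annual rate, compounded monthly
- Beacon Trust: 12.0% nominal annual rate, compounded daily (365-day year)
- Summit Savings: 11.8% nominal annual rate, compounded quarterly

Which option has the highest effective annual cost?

Pioneer Trust

Pioneer Trust: (1 + 0.127/52)^52 − 1 = 13.524%
Granite Lending: (1 + 0.125/12)^12 − 1 = 13.242%
Beacon Trust: (1 + 0.120/365)^365 − 1 = 12.747%
Summit Savings: (1 + 0.118/4)^4 − 1 = 12.332%
The highest effective annual rate is Pioneer Trust at 13.524%.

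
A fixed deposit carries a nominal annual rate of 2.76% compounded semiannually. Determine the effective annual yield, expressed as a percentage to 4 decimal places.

EAR = (1 + 0.0276/2)^2 − 1.
= 1.027790 − 1 = 2.7790%.

2.7790%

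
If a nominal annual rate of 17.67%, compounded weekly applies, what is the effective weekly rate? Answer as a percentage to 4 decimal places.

0.3398%

With a nominal annual rate compounded weekly, the periodic rate is the nominal rate divided by 52.
i = 0.1767 / 52 = 0.0033981 = 0.3398%.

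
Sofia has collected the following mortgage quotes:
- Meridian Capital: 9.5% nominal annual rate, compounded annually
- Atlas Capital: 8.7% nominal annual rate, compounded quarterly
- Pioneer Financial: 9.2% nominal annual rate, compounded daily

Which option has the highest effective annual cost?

Pioneer Financial

Meridian Capital: compounded annually, EAR = 9.500%
Atlas Capital: (1 + 0.087/4)^4 − 1 = 8.988%
Pioneer Financial: (1 + 0.092/365)^365 − 1 = 9.635%
The highest effective annual rate is Pioneer Financial at 9.635%.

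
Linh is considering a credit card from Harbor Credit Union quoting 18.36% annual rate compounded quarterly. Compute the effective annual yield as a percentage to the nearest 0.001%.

19.663%

EAR = (1 + 0.1836/4)^4 − 1.
= 1.196632 − 1 = 19.663%.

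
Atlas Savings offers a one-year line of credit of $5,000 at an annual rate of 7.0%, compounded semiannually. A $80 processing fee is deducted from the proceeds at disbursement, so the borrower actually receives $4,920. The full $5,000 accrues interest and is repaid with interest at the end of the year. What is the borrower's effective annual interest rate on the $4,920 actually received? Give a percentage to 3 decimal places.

Amount owed after one year: 5,000 × (1 + 0.070/2)^2 = 5,000 × 1.071225 = $5,356.12.
Effective rate on net proceeds: 5,356.12 / 4,920 − 1 = 0.088643 = 8.864%.

8.864%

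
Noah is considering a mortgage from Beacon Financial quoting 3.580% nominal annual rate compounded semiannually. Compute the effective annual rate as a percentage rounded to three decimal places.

EAR = (1 + 0.03580/2)^2 − 1.
= (1 + 0.017900)^2 − 1 = 1.036120 − 1 = 3.612%.

3.612%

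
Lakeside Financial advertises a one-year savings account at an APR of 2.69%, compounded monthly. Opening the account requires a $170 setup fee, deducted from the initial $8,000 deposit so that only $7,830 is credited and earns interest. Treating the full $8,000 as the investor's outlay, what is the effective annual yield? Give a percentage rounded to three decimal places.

0.541%

Value after one year: 7,830 × (1 + 0.0269/12)^12 = 7,830 × 1.027234 = $8,043.24.
Effective yield on the $8,000 outlay: 8,043.24 / 8,000 − 1 = 0.005405 = 0.541%.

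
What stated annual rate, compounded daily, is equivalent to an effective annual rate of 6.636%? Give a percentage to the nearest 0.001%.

(1 + r/365)^365 − 1 = 0.06636, so 1 + r/365 = 1.06636^(1/365).
r/365 = 0.000176, so r = 0.064257 = 6.426%.

6.426%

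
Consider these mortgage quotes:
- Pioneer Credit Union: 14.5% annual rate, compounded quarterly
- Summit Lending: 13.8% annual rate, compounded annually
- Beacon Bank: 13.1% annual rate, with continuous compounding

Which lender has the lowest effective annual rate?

Summit Lending

Pioneer Credit Union: (1 + 0.145/4)^4 − 1 = 15.308%
Summit Lending: compounded annually, EAR = 13.800%
Beacon Bank: e^0.131 − 1 = 13.997%
The lowest effective annual rate is Summit Lending at 13.800%.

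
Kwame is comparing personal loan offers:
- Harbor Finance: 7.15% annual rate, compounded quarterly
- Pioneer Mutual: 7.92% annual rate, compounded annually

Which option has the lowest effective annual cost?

Harbor Finance: (1 + 0.0715/4)^4 − 1 = 7.344%
Pioneer Mutual: compounded annually, EAR = 7.920%
The lowest effective annual rate is Harbor Finance at 7.344%.

Harbor Finance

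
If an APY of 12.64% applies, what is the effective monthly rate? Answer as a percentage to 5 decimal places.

0.99682%

The per-month rate i satisfies (1 + i)^12 = 1 + 0.1264.
i = 1.1264^(1/12) − 1 = 0.0099682 = 0.99682%.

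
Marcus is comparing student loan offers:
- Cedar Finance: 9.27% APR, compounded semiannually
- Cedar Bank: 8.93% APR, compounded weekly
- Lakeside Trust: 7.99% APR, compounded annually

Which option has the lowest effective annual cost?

Cedar Finance: (1 + 0.0927/2)^2 − 1 = 9.485%
Cedar Bank: (1 + 0.0893/52)^52 − 1 = 9.332%
Lakeside Trust: compounded annually, EAR = 7.990%
The lowest effective annual rate is Lakeside Trust at 7.990%.

Lakeside Trust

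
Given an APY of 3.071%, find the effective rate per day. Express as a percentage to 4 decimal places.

The per-day rate i satisfies (1 + i)^365 = 1 + 0.03071.
i = 1.03071^(1/365) − 1 = 0.0000829 = 0.0083%.

0.0083%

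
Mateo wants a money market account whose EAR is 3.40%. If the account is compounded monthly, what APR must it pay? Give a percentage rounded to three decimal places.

3.348%

(1 + r/12)^12 − 1 = 0.0340, so 1 + r/12 = 1.0340^(1/12).
r/12 = 0.002790, so r = 0.033481 = 3.348%.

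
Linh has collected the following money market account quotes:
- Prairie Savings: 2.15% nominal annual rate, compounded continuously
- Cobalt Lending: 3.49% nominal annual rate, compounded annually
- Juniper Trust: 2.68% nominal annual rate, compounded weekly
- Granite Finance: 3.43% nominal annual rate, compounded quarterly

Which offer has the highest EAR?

Cobalt Lending

Prairie Savings: e^0.0215 − 1 = 2.173%
Cobalt Lending: compounded annually, EAR = 3.490%
Juniper Trust: (1 + 0.0268/52)^52 − 1 = 2.716%
Granite Finance: (1 + 0.0343/4)^4 − 1 = 3.474%
The highest effective annual rate is Cobalt Lending at 3.490%.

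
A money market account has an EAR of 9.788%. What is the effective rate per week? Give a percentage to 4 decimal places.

The per-week rate i satisfies (1 + i)^52 = 1 + 0.09788.
i = 1.09788^(1/52) − 1 = 0.0017974 = 0.1797%.

0.1797%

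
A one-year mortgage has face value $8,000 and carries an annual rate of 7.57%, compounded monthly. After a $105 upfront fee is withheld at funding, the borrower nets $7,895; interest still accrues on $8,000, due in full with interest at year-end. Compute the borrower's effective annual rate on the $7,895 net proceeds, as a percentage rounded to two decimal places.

Amount owed after one year: 8,000 × (1 + 0.0757/12)^12 = 8,000 × 1.078382 = $8,627.06.
Effective rate on net proceeds: 8,627.06 / 7,895 − 1 = 0.092725 = 9.27%.

9.27%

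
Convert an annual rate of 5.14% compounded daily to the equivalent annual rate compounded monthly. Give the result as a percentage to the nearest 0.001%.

EAR = (1 + 0.0514/365)^365 − 1 = 0.052740.
Solve (1 + r/12)^12 = 1.052740: r/12 = 1.052740^(1/12) − 1 = 0.004292, so r = 0.051507 = 5.151%.

5.151%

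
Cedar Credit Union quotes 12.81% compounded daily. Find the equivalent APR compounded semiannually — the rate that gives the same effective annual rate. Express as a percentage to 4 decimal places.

EAR = (1 + 0.1281/365)^365 − 1 = 0.136641.
Solve (1 + r/2)^2 = 1.136641: r/2 = 1.136641^(1/2) − 1 = 0.066134, so r = 0.132267 = 13.2267%.

13.2267%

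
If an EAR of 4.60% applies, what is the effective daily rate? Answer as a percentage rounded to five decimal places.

0.01232%

The per-day rate i satisfies (1 + i)^365 = 1 + 0.0460.
i = 1.0460^(1/365) − 1 = 0.0001232 = 0.01232%.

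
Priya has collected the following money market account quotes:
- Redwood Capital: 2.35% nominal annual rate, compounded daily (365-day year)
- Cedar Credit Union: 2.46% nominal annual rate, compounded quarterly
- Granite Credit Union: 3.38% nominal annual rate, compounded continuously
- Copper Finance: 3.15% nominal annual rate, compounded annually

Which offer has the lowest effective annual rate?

Redwood Capital: (1 + 0.0235/365)^365 − 1 = 2.378%
Cedar Credit Union: (1 + 0.0246/4)^4 − 1 = 2.483%
Granite Credit Union: e^0.0338 − 1 = 3.438%
Copper Finance: compounded annually, EAR = 3.150%
The lowest effective annual rate is Redwood Capital at 2.378%.

Redwood Capital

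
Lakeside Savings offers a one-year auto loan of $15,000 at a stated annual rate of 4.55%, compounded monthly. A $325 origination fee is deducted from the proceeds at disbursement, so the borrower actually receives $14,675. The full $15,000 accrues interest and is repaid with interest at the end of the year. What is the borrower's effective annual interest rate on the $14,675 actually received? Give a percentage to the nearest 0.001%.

6.964%

Amount owed after one year: 15,000 × (1 + 0.0455/12)^12 = 15,000 × 1.046461 = $15,696.91.
Effective rate on net proceeds: 15,696.91 / 14,675 − 1 = 0.069636 = 6.964%.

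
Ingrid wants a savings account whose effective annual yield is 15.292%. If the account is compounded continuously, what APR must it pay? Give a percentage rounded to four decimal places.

Continuous: nominal r satisfies e^r − 1 = 0.15292.
r = ln(1 + 0.15292) = ln(1.15292) = 0.142298 = 14.2298%.

14.2298%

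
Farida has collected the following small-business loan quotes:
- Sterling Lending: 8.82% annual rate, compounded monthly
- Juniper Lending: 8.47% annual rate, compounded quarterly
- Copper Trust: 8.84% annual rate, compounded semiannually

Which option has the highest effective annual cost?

Sterling Lending: (1 + 0.0882/12)^12 − 1 = 9.185%
Juniper Lending: (1 + 0.0847/4)^4 − 1 = 8.743%
Copper Trust: (1 + 0.0884/2)^2 − 1 = 9.035%
The highest effective annual rate is Sterling Lending at 9.185%.

Sterling Lending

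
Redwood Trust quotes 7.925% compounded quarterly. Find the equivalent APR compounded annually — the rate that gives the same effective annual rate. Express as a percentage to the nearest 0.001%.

EAR = (1 + 0.07925/4)^4 − 1 = 0.081636.
Compounded annually, the equivalent nominal rate is the EAR itself: 8.164%.

8.164%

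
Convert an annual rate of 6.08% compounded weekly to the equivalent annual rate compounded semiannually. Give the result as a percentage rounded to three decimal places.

EAR = (1 + 0.0608/52)^52 − 1 = 0.062649.
Solve (1 + r/2)^2 = 1.062649: r/2 = 1.062649^(1/2) − 1 = 0.030848, so r = 0.061697 = 6.170%.

6.170%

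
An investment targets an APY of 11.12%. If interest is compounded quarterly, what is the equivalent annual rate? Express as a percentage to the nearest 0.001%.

(1 + r/4)^4 − 1 = 0.1112, so 1 + r/4 = 1.1112^(1/4).
r/4 = 0.026711, so r = 0.106843 = 10.684%.

10.684%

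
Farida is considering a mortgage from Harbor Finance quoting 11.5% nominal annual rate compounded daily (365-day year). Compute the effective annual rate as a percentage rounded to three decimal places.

12.185%

EAR = (1 + 0.115/365)^365 − 1.
= 1.121853 − 1 = 12.185%.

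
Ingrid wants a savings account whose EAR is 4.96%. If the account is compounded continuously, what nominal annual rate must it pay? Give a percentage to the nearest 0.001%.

Continuous: nominal r satisfies e^r − 1 = 0.0496.
r = ln(1 + 0.0496) = ln(1.0496) = 0.048409 = 4.841%.

4.841%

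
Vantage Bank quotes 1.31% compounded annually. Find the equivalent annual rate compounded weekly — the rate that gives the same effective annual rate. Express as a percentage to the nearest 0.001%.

Compounded annually, EAR = nominal = 0.013100.
Solve (1 + r/52)^52 = 1.013100: r/52 = 1.013100^(1/52) − 1 = 0.000250, so r = 0.013017 = 1.302%.

1.302%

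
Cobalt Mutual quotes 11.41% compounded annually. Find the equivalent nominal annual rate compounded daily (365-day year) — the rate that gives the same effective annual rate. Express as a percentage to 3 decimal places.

Compounded annually, EAR = nominal = 0.114100.
Solve (1 + r/365)^365 = 1.114100: r/365 = 1.114100^(1/365) − 1 = 0.000296, so r = 0.108063 = 10.806%.

10.806%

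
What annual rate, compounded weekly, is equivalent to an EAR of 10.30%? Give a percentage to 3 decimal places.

9.813%

(1 + r/52)^52 − 1 = 0.1030, so 1 + r/52 = 1.1030^(1/52).
r/52 = 0.001887, so r = 0.098126 = 9.813%.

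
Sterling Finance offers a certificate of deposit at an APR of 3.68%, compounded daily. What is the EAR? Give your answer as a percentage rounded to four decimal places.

3.7484%

EAR = (1 + 0.0368/365)^365 − 1.
= 1.037484 − 1 = 3.7484%.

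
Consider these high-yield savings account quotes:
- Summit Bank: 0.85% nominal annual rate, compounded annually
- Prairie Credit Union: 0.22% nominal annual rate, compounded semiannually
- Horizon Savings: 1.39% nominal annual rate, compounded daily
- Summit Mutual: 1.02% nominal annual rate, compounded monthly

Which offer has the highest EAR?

Summit Bank: compounded annually, EAR = 0.850%
Prairie Credit Union: (1 + 0.0022/2)^2 − 1 = 0.220%
Horizon Savings: (1 + 0.0139/365)^365 − 1 = 1.400%
Summit Mutual: (1 + 0.0102/12)^12 − 1 = 1.025%
The highest effective annual rate is Horizon Savings at 1.400%.

Horizon Savings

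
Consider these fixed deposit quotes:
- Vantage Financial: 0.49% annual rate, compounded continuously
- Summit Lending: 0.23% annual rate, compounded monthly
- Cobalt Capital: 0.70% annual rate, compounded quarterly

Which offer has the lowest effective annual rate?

Vantage Financial: e^0.0049 − 1 = 0.491%
Summit Lending: (1 + 0.0023/12)^12 − 1 = 0.230%
Cobalt Capital: (1 + 0.0070/4)^4 − 1 = 0.702%
The lowest effective annual rate is Summit Lending at 0.230%.

Summit Lending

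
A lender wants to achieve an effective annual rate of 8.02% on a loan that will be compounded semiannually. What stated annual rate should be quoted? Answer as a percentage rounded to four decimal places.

7.8653%

(1 + r/2)^2 − 1 = 0.0802, so 1 + r/2 = 1.0802^(1/2).
r/2 = 0.039327, so r = 0.078653 = 7.8653%.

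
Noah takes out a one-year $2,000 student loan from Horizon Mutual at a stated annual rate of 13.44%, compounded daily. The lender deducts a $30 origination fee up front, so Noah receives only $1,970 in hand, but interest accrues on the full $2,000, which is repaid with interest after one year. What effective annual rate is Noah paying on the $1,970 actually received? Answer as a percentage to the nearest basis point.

Amount owed after one year: 2,000 × (1 + 0.1344/365)^365 = 2,000 × 1.143822 = $2,287.64.
Effective rate on net proceeds: 2,287.64 / 1,970 − 1 = 0.161241 = 16.12%.

16.12%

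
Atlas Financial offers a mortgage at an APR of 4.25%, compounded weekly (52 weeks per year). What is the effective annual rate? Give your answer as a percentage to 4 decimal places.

4.3398%

EAR = (1 + 0.0425/52)^52 − 1.
= 1.043398 − 1 = 4.3398%.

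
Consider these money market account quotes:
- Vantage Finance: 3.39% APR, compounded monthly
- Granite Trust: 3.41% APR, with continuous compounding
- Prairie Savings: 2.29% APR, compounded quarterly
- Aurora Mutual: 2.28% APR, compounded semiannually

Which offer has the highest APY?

Vantage Finance: (1 + 0.0339/12)^12 − 1 = 3.443%
Granite Trust: e^0.0341 − 1 = 3.469%
Prairie Savings: (1 + 0.0229/4)^4 − 1 = 2.310%
Aurora Mutual: (1 + 0.0228/2)^2 − 1 = 2.293%
The highest effective annual rate is Granite Trust at 3.469%.

Granite Trust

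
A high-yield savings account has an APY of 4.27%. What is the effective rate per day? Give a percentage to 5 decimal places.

The per-day rate i satisfies (1 + i)^365 = 1 + 0.0427.
i = 1.0427^(1/365) − 1 = 0.0001146 = 0.01146%.

0.01146%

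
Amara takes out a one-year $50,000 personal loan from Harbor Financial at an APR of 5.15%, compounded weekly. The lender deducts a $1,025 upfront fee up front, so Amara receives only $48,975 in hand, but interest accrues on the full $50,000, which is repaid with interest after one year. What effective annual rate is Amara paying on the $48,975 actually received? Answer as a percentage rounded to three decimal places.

Amount owed after one year: 50,000 × (1 + 0.0515/52)^52 = 50,000 × 1.052822 = $52,641.12.
Effective rate on net proceeds: 52,641.12 / 48,975 − 1 = 0.074857 = 7.486%.

7.486%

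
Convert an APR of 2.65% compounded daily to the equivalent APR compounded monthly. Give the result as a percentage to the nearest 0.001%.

EAR = (1 + 0.0265/365)^365 − 1 = 0.026853.
Solve (1 + r/12)^12 = 1.026853: r/12 = 1.026853^(1/12) − 1 = 0.002211, so r = 0.026528 = 2.653%.

2.653%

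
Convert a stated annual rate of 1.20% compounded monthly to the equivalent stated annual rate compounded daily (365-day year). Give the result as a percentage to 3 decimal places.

EAR = (1 + 0.0120/12)^12 − 1 = 0.012066.
Solve (1 + r/365)^365 = 1.012066: r/365 = 1.012066^(1/365) − 1 = 0.000033, so r = 0.011994 = 1.199%.

1.199%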